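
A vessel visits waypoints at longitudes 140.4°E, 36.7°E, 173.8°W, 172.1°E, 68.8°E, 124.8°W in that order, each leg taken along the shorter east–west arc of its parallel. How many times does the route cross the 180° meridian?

Leg 1: +140.4° → +36.7°, shortest Δλ = -103.7° (west) — does not cross 180°.
Leg 2: +36.7° → -173.8°, shortest Δλ = 149.5° (east) — crosses 180°.
Leg 3: -173.8° → +172.1°, shortest Δλ = -14.1° (west) — crosses 180°.
Leg 4: +172.1° → +68.8°, shortest Δλ = -103.3° (west) — does not cross 180°.
Leg 5: +68.8° → -124.8°, shortest Δλ = 166.4° (east) — crosses 180°.
Total crossings: 3.

3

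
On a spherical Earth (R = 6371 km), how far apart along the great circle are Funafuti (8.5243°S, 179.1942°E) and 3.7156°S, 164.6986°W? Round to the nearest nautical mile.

Δλ = -164.6986 − 179.1942 = -343.8928°; wrapped into (−180°, 180°]: 16.1072°.
Δφ = -3.7156 − -8.5243 = 4.8087°.
a = sin²(Δφ/2) + cos φ₁ · cos φ₂ · sin²(Δλ/2) = 0.021130.
c = 2·atan2(√a, √(1−a)) = 0.29176 rad → d = 6371·c ≈ 1858.79 km ≈ 1003.67 nmi.

1004 nmi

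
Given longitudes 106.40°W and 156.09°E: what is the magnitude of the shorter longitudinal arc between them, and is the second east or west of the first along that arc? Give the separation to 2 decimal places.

Raw difference: 156.09 − -106.40 = 262.49°.
Normalise into (−180°, 180°]: 262.49° − 360° = -97.51°.
Negative ⇒ the second point lies to the west; separation 97.51°.

97.51° west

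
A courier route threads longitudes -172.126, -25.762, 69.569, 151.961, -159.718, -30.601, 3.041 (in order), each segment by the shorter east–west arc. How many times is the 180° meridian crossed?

Leg 1: -172.126° → -25.762°, shortest Δλ = 146.364° (east) — does not cross 180°.
Leg 2: -25.762° → +69.569°, shortest Δλ = 95.331° (east) — does not cross 180°.
Leg 3: +69.569° → +151.961°, shortest Δλ = 82.392° (east) — does not cross 180°.
Leg 4: +151.961° → -159.718°, shortest Δλ = 48.321° (east) — crosses 180°.
Leg 5: -159.718° → -30.601°, shortest Δλ = 129.117° (east) — does not cross 180°.
Leg 6: -30.601° → +3.041°, shortest Δλ = 33.642° (east) — does not cross 180°.
Total crossings: 1.

1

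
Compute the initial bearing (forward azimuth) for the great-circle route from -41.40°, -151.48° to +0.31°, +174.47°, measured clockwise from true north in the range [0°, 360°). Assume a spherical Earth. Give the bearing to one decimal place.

Δλ = 174.47 − -151.48 = 325.95°; wrapped into (−180°, 180°]: -34.05°.
θ = atan2( sin Δλ · cos φ₂ , cos φ₁ · sin φ₂ − sin φ₁ · cos φ₂ · cos Δλ )
  = atan2(-0.55991, 0.55198) = -45.409° → normalised to [0°, 360°): 314.591°.

314.6°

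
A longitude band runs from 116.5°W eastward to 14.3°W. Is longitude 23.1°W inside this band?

Band width going east from -116.5° to -14.3°: ((-14.3 − -116.5) mod 360) = 102.2°.
Offset of -23.1° east of the west edge: ((-23.1 − -116.5) mod 360) = 93.4°.
93.4° ≤ 102.2° ⇒ inside.

Yes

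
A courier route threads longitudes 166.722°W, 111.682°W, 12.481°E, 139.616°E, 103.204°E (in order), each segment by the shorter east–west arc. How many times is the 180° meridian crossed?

Leg 1: -166.722° → -111.682°, shortest Δλ = 55.04° (east) — does not cross 180°.
Leg 2: -111.682° → +12.481°, shortest Δλ = 124.163° (east) — does not cross 180°.
Leg 3: +12.481° → +139.616°, shortest Δλ = 127.135° (east) — does not cross 180°.
Leg 4: +139.616° → +103.204°, shortest Δλ = -36.412° (west) — does not cross 180°.
Total crossings: 0.

0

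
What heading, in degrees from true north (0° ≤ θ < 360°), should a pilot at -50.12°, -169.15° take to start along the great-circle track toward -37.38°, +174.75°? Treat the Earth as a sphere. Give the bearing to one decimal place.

Δλ = 174.75 − -169.15 = 343.90°; wrapped into (−180°, 180°]: -16.10°.
θ = atan2( sin Δλ · cos φ₂ , cos φ₁ · sin φ₂ − sin φ₁ · cos φ₂ · cos Δλ )
  = atan2(-0.22036, 0.19661) = -48.260° → normalised to [0°, 360°): 311.740°.

311.7°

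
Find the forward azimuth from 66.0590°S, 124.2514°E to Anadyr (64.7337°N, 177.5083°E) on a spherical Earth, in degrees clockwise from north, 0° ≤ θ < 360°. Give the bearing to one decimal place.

29.7°

Δλ = 177.5083 − 124.2514 = 53.2569°.
θ = atan2( sin Δλ · cos φ₂ , cos φ₁ · sin φ₂ − sin φ₁ · cos φ₂ · cos Δλ )
  = atan2(0.34203, 0.60035) = 29.671° → normalised to [0°, 360°): 29.671°.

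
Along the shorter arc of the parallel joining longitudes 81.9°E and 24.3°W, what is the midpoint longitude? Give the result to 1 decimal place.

Signed shortest Δλ from +81.9° to -24.3° is -106.2°.
Midpoint longitude = +81.9° + (-106.2°)/2 = +81.9° − 53.1° = +28.8°.

28.8°E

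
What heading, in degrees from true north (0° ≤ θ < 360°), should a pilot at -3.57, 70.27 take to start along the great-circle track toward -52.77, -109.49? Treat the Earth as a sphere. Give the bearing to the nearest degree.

180°

Δλ = -109.49 − 70.27 = -179.76°.
θ = atan2( sin Δλ · cos φ₂ , cos φ₁ · sin φ₂ − sin φ₁ · cos φ₂ · cos Δλ )
  = atan2(-0.00253, -0.83234) = -179.826° → normalised to [0°, 360°): 180.174°.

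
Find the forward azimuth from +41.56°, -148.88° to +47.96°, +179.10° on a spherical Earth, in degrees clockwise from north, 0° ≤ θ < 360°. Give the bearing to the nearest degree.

Δλ = 179.10 − -148.88 = 327.98°; wrapped into (−180°, 180°]: -32.02°.
θ = atan2( sin Δλ · cos φ₂ , cos φ₁ · sin φ₂ − sin φ₁ · cos φ₂ · cos Δλ )
  = atan2(-0.35506, 0.17906) = -63.238° → normalised to [0°, 360°): 296.762°.

297°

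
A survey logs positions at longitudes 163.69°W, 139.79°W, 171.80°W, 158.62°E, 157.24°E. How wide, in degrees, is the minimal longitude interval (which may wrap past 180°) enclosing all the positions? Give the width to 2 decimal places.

62.97°

Sort the longitudes: -171.80°, -163.69°, -139.79°, +157.24°, +158.62°.
Eastward gaps between consecutive values (wrapping around): 8.11°, 23.90°, 297.03°, 1.38°, 29.58°.
Largest gap = 297.03° ⇒ minimal covering band is its complement: 360° − 297.03° = 62.97°.
Band runs from +157.24° eastward to -139.79°, crossing the antimeridian.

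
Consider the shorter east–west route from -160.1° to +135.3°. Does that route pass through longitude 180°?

Naïve |135.3 − -160.1| = 295.4° > 180°, so the shorter arc goes the other way round — across 180°.
Signed shortest Δλ = ((135.3 − -160.1 + 180) mod 360) − 180 = -64.6°.
Going west by 64.6° from -160.1° passes through 180° before reaching +135.3°.

Yes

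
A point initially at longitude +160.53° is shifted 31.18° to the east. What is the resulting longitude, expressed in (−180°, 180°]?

-168.29°

Start at +160.53°; shift +31.18° → +191.71°.
+191.71° lies outside (−180°, 180°]; subtract 360° → -168.29°.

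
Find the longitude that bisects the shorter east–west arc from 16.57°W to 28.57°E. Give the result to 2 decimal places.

Signed shortest Δλ from -16.57° to +28.57° is +45.14°.
Midpoint longitude = -16.57° + (+45.14°)/2 = -16.57° + 22.57° = +6.00°.

6.00°E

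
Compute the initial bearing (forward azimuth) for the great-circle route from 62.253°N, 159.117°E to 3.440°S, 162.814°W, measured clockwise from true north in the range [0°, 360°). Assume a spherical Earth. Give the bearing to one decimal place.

139.6°

Δλ = -162.814 − 159.117 = -321.931°; wrapped into (−180°, 180°]: 38.069°.
θ = atan2( sin Δλ · cos φ₂ , cos φ₁ · sin φ₂ − sin φ₁ · cos φ₂ · cos Δλ )
  = atan2(0.61550, -0.72342) = 139.608° → normalised to [0°, 360°): 139.608°.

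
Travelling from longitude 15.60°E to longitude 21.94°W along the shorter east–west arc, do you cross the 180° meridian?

No

Signed shortest Δλ = ((-21.94 − 15.60 + 180) mod 360) − 180 = -37.54°.
Going west by 37.54° from +15.60° reaches -21.94° without touching 180°.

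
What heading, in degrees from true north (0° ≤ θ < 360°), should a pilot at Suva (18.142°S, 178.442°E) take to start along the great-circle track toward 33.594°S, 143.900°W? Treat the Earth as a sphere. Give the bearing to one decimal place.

122.2°

Δλ = -143.900 − 178.442 = -322.342°; wrapped into (−180°, 180°]: 37.658°.
θ = atan2( sin Δλ · cos φ₂ , cos φ₁ · sin φ₂ − sin φ₁ · cos φ₂ · cos Δλ )
  = atan2(0.50891, -0.32046) = 122.199° → normalised to [0°, 360°): 122.199°.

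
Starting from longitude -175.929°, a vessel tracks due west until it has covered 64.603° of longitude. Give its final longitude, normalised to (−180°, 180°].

Start at -175.929°; shift −64.603° → -240.532°.
-240.532° lies outside (−180°, 180°]; add 360° → +119.468°.

+119.468°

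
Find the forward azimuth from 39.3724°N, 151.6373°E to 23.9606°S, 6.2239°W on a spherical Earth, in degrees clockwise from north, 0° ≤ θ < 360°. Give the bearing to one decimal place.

Δλ = -6.2239 − 151.6373 = -157.8612°.
θ = atan2( sin Δλ · cos φ₂ , cos φ₁ · sin φ₂ − sin φ₁ · cos φ₂ · cos Δλ )
  = atan2(-0.34438, 0.22302) = -57.073° → normalised to [0°, 360°): 302.927°.

302.9°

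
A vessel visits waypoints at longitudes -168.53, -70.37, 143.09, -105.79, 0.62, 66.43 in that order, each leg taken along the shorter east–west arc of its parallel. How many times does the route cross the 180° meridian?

2

Leg 1: -168.53° → -70.37°, shortest Δλ = 98.16° (east) — does not cross 180°.
Leg 2: -70.37° → +143.09°, shortest Δλ = -146.54° (west) — crosses 180°.
Leg 3: +143.09° → -105.79°, shortest Δλ = 111.12° (east) — crosses 180°.
Leg 4: -105.79° → +0.62°, shortest Δλ = 106.41° (east) — does not cross 180°.
Leg 5: +0.62° → +66.43°, shortest Δλ = 65.81° (east) — does not cross 180°.
Total crossings: 2.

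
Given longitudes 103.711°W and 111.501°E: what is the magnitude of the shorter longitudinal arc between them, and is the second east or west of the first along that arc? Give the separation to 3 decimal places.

144.788° west

Raw difference: 111.501 − -103.711 = 215.212°.
Normalise into (−180°, 180°]: 215.212° − 360° = -144.788°.
Negative ⇒ the second point lies to the west; separation 144.788°.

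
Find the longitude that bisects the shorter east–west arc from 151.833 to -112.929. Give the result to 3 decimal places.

-160.548°

Signed shortest Δλ from +151.833° to -112.929° is +95.238°.
Midpoint longitude = +151.833° + (+95.238°)/2 = +151.833° + 47.619° = +199.452°.
Normalise into (−180°, 180°]: -160.548°.
(The naïve average (+151.833 + -112.929)/2 = 19.452° is on the wrong side of the globe.)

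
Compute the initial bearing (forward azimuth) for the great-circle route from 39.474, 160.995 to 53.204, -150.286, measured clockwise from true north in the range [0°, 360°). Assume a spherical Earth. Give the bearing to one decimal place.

50.8°

Δλ = -150.286 − 160.995 = -311.281°; wrapped into (−180°, 180°]: 48.719°.
θ = atan2( sin Δλ · cos φ₂ , cos φ₁ · sin φ₂ − sin φ₁ · cos φ₂ · cos Δλ )
  = atan2(0.45011, 0.36691) = 50.815° → normalised to [0°, 360°): 50.815°.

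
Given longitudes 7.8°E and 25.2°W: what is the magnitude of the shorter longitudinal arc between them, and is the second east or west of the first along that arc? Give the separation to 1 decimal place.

33.0° west

Raw difference: -25.2 − 7.8 = -33.0°.
Normalise into (−180°, 180°]: -33.0° stays -33.0°.
Negative ⇒ the second point lies to the west; separation 33.0°.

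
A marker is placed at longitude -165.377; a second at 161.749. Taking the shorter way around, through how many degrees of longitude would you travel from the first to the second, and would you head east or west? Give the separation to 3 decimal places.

Raw difference: 161.749 − -165.377 = 327.126°.
Normalise into (−180°, 180°]: 327.126° − 360° = -32.874°.
Negative ⇒ the second point lies to the west; separation 32.874°.

32.874° west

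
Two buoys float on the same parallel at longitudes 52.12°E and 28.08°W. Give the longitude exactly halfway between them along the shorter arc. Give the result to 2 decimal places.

Signed shortest Δλ from +52.12° to -28.08° is -80.20°.
Midpoint longitude = +52.12° + (-80.20°)/2 = +52.12° − 40.10° = +12.02°.

12.02°E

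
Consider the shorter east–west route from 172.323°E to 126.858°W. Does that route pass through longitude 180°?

Naïve |-126.858 − 172.323| = 299.181° > 180°, so the shorter arc goes the other way round — across 180°.
Signed shortest Δλ = ((-126.858 − 172.323 + 180) mod 360) − 180 = 60.819°.
Going east by 60.819° from +172.323° passes through 180° before reaching -126.858°.

Yes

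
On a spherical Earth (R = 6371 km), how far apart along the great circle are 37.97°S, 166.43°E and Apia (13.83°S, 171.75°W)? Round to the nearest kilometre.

3440 km

Δλ = -171.75 − 166.43 = -338.18°; wrapped into (−180°, 180°]: 21.82°.
Δφ = -13.83 − -37.97 = 24.14°.
a = sin²(Δφ/2) + cos φ₁ · cos φ₂ · sin²(Δλ/2) = 0.071146.
c = 2·atan2(√a, √(1−a)) = 0.54000 rad → d = 6371·c ≈ 3440.36 km.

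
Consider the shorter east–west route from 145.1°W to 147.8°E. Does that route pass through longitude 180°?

Naïve |147.8 − -145.1| = 292.9° > 180°, so the shorter arc goes the other way round — across 180°.
Signed shortest Δλ = ((147.8 − -145.1 + 180) mod 360) − 180 = -67.1°.
Going west by 67.1° from -145.1° passes through 180° before reaching +147.8°.

Yes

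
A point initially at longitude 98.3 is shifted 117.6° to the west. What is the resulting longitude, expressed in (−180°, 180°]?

Start at +98.3°; shift −117.6° → -19.3°.
-19.3° already lies in (−180°, 180°].

-19.3°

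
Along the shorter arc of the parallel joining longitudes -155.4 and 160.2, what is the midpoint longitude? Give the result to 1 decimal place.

Signed shortest Δλ from -155.4° to +160.2° is -44.4°.
Midpoint longitude = -155.4° + (-44.4°)/2 = -155.4° − 22.2° = -177.6°.
(The naïve average (-155.4 + +160.2)/2 = 2.4° is on the wrong side of the globe.)

-177.6°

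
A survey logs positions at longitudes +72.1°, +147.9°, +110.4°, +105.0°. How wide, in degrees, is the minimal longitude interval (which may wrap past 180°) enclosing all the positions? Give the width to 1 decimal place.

Sort the longitudes: +72.1°, +105.0°, +110.4°, +147.9°.
Eastward gaps between consecutive values (wrapping around): 32.9°, 5.4°, 37.5°, 284.2°.
Largest gap = 284.2° ⇒ minimal covering band is its complement: 360° − 284.2° = 75.8°.
Band runs from +72.1° eastward to +147.9°.

75.8°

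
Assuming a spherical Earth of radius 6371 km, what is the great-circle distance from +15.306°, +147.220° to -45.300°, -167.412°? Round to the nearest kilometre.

Δλ = -167.412 − 147.220 = -314.632°; wrapped into (−180°, 180°]: 45.368°.
Δφ = -45.300 − 15.306 = -60.606°.
a = sin²(Δφ/2) + cos φ₁ · cos φ₂ · sin²(Δλ/2) = 0.355495.
c = 2·atan2(√a, √(1−a)) = 1.27760 rad → d = 6371·c ≈ 8139.62 km.

8140 km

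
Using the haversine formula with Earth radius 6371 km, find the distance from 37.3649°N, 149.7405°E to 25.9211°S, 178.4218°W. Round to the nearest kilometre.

Δλ = -178.4218 − 149.7405 = -328.1623°; wrapped into (−180°, 180°]: 31.8377°.
Δφ = -25.9211 − 37.3649 = -63.2860°.
a = sin²(Δφ/2) + cos φ₁ · cos φ₂ · sin²(Δλ/2) = 0.329006.
c = 2·atan2(√a, √(1−a)) = 1.22176 rad → d = 6371·c ≈ 7783.86 km.

7784 km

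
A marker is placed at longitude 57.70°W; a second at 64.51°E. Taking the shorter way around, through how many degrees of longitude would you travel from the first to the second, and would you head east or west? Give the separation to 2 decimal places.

122.21° east

Raw difference: 64.51 − -57.70 = 122.21°.
Normalise into (−180°, 180°]: 122.21° stays 122.21°.
Positive ⇒ the second point lies to the east; separation 122.21°.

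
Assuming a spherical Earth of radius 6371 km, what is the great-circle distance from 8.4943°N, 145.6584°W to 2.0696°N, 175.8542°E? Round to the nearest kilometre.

4318 km

Δλ = 175.8542 − -145.6584 = 321.5126°; wrapped into (−180°, 180°]: -38.4874°.
Δφ = 2.0696 − 8.4943 = -6.4247°.
a = sin²(Δφ/2) + cos φ₁ · cos φ₂ · sin²(Δλ/2) = 0.110506.
c = 2·atan2(√a, √(1−a)) = 0.67775 rad → d = 6371·c ≈ 4317.92 km.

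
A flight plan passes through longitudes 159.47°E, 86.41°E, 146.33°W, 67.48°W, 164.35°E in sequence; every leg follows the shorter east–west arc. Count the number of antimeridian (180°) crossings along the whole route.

2

Leg 1: +159.47° → +86.41°, shortest Δλ = -73.06° (west) — does not cross 180°.
Leg 2: +86.41° → -146.33°, shortest Δλ = 127.26° (east) — crosses 180°.
Leg 3: -146.33° → -67.48°, shortest Δλ = 78.85° (east) — does not cross 180°.
Leg 4: -67.48° → +164.35°, shortest Δλ = -128.17° (west) — crosses 180°.
Total crossings: 2.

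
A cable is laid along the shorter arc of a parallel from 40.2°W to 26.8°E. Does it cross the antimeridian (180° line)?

Signed shortest Δλ = ((26.8 − -40.2 + 180) mod 360) − 180 = 67.0°.
Going east by 67.0° from -40.2° reaches +26.8° without touching 180°.

No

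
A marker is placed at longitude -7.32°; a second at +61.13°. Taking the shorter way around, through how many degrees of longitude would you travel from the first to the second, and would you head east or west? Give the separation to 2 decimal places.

68.45° east

Raw difference: 61.13 − -7.32 = 68.45°.
Normalise into (−180°, 180°]: 68.45° stays 68.45°.
Positive ⇒ the second point lies to the east; separation 68.45°.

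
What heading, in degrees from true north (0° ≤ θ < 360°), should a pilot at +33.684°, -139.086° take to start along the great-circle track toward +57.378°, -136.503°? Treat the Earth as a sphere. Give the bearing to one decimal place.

3.5°

Δλ = -136.503 − -139.086 = 2.583°.
θ = atan2( sin Δλ · cos φ₂ , cos φ₁ · sin φ₂ − sin φ₁ · cos φ₂ · cos Δλ )
  = atan2(0.02430, 0.40216) = 3.457° → normalised to [0°, 360°): 3.457°.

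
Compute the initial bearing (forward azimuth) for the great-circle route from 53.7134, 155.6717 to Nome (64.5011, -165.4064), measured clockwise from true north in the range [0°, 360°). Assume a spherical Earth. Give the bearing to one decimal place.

Δλ = -165.4064 − 155.6717 = -321.0781°; wrapped into (−180°, 180°]: 38.9219°.
θ = atan2( sin Δλ · cos φ₂ , cos φ₁ · sin φ₂ − sin φ₁ · cos φ₂ · cos Δλ )
  = atan2(0.27046, 0.26420) = 45.671° → normalised to [0°, 360°): 45.671°.

45.7°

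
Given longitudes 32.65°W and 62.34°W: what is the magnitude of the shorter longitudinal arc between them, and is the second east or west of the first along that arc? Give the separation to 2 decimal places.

29.69° west

Raw difference: -62.34 − -32.65 = -29.69°.
Normalise into (−180°, 180°]: -29.69° stays -29.69°.
Negative ⇒ the second point lies to the west; separation 29.69°.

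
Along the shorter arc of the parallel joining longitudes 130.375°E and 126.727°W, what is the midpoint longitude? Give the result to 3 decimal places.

178.176°W

Signed shortest Δλ from +130.375° to -126.727° is +102.898°.
Midpoint longitude = +130.375° + (+102.898°)/2 = +130.375° + 51.449° = +181.824°.
Normalise into (−180°, 180°]: -178.176°.
(The naïve average (+130.375 + -126.727)/2 = 1.824° is on the wrong side of the globe.)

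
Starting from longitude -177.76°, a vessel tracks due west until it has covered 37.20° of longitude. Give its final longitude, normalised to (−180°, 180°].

+145.04°

Start at -177.76°; shift −37.20° → -214.96°.
-214.96° lies outside (−180°, 180°]; add 360° → +145.04°.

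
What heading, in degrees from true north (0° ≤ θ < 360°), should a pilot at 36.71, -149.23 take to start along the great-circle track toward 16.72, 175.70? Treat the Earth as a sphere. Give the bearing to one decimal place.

Δλ = 175.70 − -149.23 = 324.93°; wrapped into (−180°, 180°]: -35.07°.
θ = atan2( sin Δλ · cos φ₂ , cos φ₁ · sin φ₂ − sin φ₁ · cos φ₂ · cos Δλ )
  = atan2(-0.55028, -0.23792) = -113.382° → normalised to [0°, 360°): 246.618°.

246.6°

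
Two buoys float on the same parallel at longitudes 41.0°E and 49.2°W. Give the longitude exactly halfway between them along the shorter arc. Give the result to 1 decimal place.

4.1°W

Signed shortest Δλ from +41.0° to -49.2° is -90.2°.
Midpoint longitude = +41.0° + (-90.2°)/2 = +41.0° − 45.1° = -4.1°.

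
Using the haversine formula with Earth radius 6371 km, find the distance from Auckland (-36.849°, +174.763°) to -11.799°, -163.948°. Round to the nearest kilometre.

Δλ = -163.948 − 174.763 = -338.711°; wrapped into (−180°, 180°]: 21.289°.
Δφ = -11.799 − -36.849 = 25.050°.
a = sin²(Δφ/2) + cos φ₁ · cos φ₂ · sin²(Δλ/2) = 0.073757.
c = 2·atan2(√a, √(1−a)) = 0.55007 rad → d = 6371·c ≈ 3504.52 km.

3505 km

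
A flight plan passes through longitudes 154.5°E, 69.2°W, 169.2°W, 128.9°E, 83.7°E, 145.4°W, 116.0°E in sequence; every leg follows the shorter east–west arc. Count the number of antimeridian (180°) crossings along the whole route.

4

Leg 1: +154.5° → -69.2°, shortest Δλ = 136.3° (east) — crosses 180°.
Leg 2: -69.2° → -169.2°, shortest Δλ = -100.0° (west) — does not cross 180°.
Leg 3: -169.2° → +128.9°, shortest Δλ = -61.9° (west) — crosses 180°.
Leg 4: +128.9° → +83.7°, shortest Δλ = -45.2° (west) — does not cross 180°.
Leg 5: +83.7° → -145.4°, shortest Δλ = 130.9° (east) — crosses 180°.
Leg 6: -145.4° → +116.0°, shortest Δλ = -98.6° (west) — crosses 180°.
Total crossings: 4.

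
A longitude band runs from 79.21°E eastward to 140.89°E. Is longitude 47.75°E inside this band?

No

Band width going east from +79.21° to +140.89°: ((140.89 − 79.21) mod 360) = 61.68°.
Offset of +47.75° east of the west edge: ((47.75 − 79.21) mod 360) = 328.54°.
328.54° > 61.68° ⇒ outside.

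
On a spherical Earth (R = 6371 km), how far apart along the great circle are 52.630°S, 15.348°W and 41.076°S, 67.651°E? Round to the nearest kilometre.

Δλ = 67.651 − -15.348 = 82.999°.
Δφ = -41.076 − -52.630 = 11.554°.
a = sin²(Δφ/2) + cos φ₁ · cos φ₂ · sin²(Δλ/2) = 0.211022.
c = 2·atan2(√a, √(1−a)) = 0.95457 rad → d = 6371·c ≈ 6081.60 km.

6082 km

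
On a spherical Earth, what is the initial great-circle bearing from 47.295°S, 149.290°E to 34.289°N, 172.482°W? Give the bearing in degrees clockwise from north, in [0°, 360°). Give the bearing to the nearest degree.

31°

Δλ = -172.482 − 149.290 = -321.772°; wrapped into (−180°, 180°]: 38.228°.
θ = atan2( sin Δλ · cos φ₂ , cos φ₁ · sin φ₂ − sin φ₁ · cos φ₂ · cos Δλ )
  = atan2(0.51125, 0.85903) = 30.759° → normalised to [0°, 360°): 30.759°.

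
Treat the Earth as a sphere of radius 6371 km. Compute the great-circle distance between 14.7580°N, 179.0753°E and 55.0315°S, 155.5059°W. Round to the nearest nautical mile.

4385 nmi

Δλ = -155.5059 − 179.0753 = -334.5812°; wrapped into (−180°, 180°]: 25.4188°.
Δφ = -55.0315 − 14.7580 = -69.7895°.
a = sin²(Δφ/2) + cos φ₁ · cos φ₂ · sin²(Δλ/2) = 0.354091.
c = 2·atan2(√a, √(1−a)) = 1.27467 rad → d = 6371·c ≈ 8120.91 km ≈ 4384.94 nmi.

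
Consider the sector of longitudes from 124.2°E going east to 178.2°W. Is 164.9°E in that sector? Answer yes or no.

Yes

Band width going east from +124.2° to -178.2°: ((-178.2 − 124.2) mod 360) = 57.6°.
Offset of +164.9° east of the west edge: ((164.9 − 124.2) mod 360) = 40.7°.
40.7° ≤ 57.6° ⇒ inside.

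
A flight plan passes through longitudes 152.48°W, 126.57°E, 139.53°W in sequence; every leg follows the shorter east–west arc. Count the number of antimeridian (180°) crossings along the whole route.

Leg 1: -152.48° → +126.57°, shortest Δλ = -80.95° (west) — crosses 180°.
Leg 2: +126.57° → -139.53°, shortest Δλ = 93.9° (east) — crosses 180°.
Total crossings: 2.

2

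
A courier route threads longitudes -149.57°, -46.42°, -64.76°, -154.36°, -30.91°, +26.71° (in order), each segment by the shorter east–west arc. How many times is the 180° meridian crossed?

Leg 1: -149.57° → -46.42°, shortest Δλ = 103.15° (east) — does not cross 180°.
Leg 2: -46.42° → -64.76°, shortest Δλ = -18.34° (west) — does not cross 180°.
Leg 3: -64.76° → -154.36°, shortest Δλ = -89.6° (west) — does not cross 180°.
Leg 4: -154.36° → -30.91°, shortest Δλ = 123.45° (east) — does not cross 180°.
Leg 5: -30.91° → +26.71°, shortest Δλ = 57.62° (east) — does not cross 180°.
Total crossings: 0.

0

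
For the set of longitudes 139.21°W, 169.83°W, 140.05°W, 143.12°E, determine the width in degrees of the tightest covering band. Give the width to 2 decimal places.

77.67°

Sort the longitudes: -169.83°, -140.05°, -139.21°, +143.12°.
Eastward gaps between consecutive values (wrapping around): 29.78°, 0.84°, 282.33°, 47.05°.
Largest gap = 282.33° ⇒ minimal covering band is its complement: 360° − 282.33° = 77.67°.
Band runs from +143.12° eastward to -139.21°, crossing the antimeridian.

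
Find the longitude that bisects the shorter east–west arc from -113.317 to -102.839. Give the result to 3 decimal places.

Signed shortest Δλ from -113.317° to -102.839° is +10.478°.
Midpoint longitude = -113.317° + (+10.478°)/2 = -113.317° + 5.239° = -108.078°.

-108.078°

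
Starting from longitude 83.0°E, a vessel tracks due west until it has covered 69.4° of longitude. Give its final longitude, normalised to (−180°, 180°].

Start at +83.0°; shift −69.4° → +13.6°.
+13.6° already lies in (−180°, 180°].

13.6°E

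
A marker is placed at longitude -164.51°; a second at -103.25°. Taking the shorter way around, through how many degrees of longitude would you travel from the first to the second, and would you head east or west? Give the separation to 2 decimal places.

61.26° east

Raw difference: -103.25 − -164.51 = 61.26°.
Normalise into (−180°, 180°]: 61.26° stays 61.26°.
Positive ⇒ the second point lies to the east; separation 61.26°.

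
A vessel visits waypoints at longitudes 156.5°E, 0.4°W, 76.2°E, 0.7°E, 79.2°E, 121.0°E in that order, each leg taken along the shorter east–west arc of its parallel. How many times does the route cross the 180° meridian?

Leg 1: +156.5° → -0.4°, shortest Δλ = -156.9° (west) — does not cross 180°.
Leg 2: -0.4° → +76.2°, shortest Δλ = 76.6° (east) — does not cross 180°.
Leg 3: +76.2° → +0.7°, shortest Δλ = -75.5° (west) — does not cross 180°.
Leg 4: +0.7° → +79.2°, shortest Δλ = 78.5° (east) — does not cross 180°.
Leg 5: +79.2° → +121.0°, shortest Δλ = 41.8° (east) — does not cross 180°.
Total crossings: 0.

0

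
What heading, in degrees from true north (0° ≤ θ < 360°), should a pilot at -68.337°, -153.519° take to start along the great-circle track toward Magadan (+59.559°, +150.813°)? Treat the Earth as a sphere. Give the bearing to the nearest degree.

324°

Δλ = 150.813 − -153.519 = 304.332°; wrapped into (−180°, 180°]: -55.668°.
θ = atan2( sin Δλ · cos φ₂ , cos φ₁ · sin φ₂ − sin φ₁ · cos φ₂ · cos Δλ )
  = atan2(-0.41838, 0.58382) = -35.626° → normalised to [0°, 360°): 324.374°.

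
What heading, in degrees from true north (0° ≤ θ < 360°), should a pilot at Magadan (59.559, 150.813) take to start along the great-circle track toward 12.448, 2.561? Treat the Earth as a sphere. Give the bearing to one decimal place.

Δλ = 2.561 − 150.813 = -148.252°.
θ = atan2( sin Δλ · cos φ₂ , cos φ₁ · sin φ₂ − sin φ₁ · cos φ₂ · cos Δλ )
  = atan2(-0.51381, 0.82512) = -31.911° → normalised to [0°, 360°): 328.089°.

328.1°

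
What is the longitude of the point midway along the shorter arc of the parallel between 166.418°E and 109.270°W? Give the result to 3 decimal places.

151.426°W

Signed shortest Δλ from +166.418° to -109.270° is +84.312°.
Midpoint longitude = +166.418° + (+84.312°)/2 = +166.418° + 42.156° = +208.574°.
Normalise into (−180°, 180°]: -151.426°.
(The naïve average (+166.418 + -109.270)/2 = 28.574° is on the wrong side of the globe.)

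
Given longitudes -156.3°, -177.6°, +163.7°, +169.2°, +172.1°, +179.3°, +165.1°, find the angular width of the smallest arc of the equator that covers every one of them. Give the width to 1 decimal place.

40.0°

Sort the longitudes: -177.6°, -156.3°, +163.7°, +165.1°, +169.2°, +172.1°, +179.3°.
Eastward gaps between consecutive values (wrapping around): 21.3°, 320.0°, 1.4°, 4.1°, 2.9°, 7.2°, 3.1°.
Largest gap = 320.0° ⇒ minimal covering band is its complement: 360° − 320.0° = 40.0°.
Band runs from +163.7° eastward to -156.3°, crossing the antimeridian.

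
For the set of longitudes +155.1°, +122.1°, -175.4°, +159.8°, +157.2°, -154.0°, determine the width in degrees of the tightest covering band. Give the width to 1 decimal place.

Sort the longitudes: -175.4°, -154.0°, +122.1°, +155.1°, +157.2°, +159.8°.
Eastward gaps between consecutive values (wrapping around): 21.4°, 276.1°, 33.0°, 2.1°, 2.6°, 24.8°.
Largest gap = 276.1° ⇒ minimal covering band is its complement: 360° − 276.1° = 83.9°.
Band runs from +122.1° eastward to -154.0°, crossing the antimeridian.

83.9°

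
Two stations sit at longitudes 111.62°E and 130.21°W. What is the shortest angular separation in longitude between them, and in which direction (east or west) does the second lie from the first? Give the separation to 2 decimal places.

Raw difference: -130.21 − 111.62 = -241.83°.
Normalise into (−180°, 180°]: -241.83° + 360° = 118.17°.
Positive ⇒ the second point lies to the east; separation 118.17°.

118.17° east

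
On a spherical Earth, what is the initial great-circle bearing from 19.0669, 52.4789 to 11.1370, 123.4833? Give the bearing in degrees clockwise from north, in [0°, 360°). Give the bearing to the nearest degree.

Δλ = 123.4833 − 52.4789 = 71.0044°.
θ = atan2( sin Δλ · cos φ₂ , cos φ₁ · sin φ₂ − sin φ₁ · cos φ₂ · cos Δλ )
  = atan2(0.92774, 0.07823) = 85.180° → normalised to [0°, 360°): 85.180°.

85°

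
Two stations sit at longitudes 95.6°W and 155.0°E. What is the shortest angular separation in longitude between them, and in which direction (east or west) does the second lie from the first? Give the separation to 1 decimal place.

109.4° west

Raw difference: 155.0 − -95.6 = 250.6°.
Normalise into (−180°, 180°]: 250.6° − 360° = -109.4°.
Negative ⇒ the second point lies to the west; separation 109.4°.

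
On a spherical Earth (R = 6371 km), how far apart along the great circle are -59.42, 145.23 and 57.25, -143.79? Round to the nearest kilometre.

14386 km

Δλ = -143.79 − 145.23 = -289.02°; wrapped into (−180°, 180°]: 70.98°.
Δφ = 57.25 − -59.42 = 116.67°.
a = sin²(Δφ/2) + cos φ₁ · cos φ₂ · sin²(Δλ/2) = 0.817187.
c = 2·atan2(√a, √(1−a)) = 2.25800 rad → d = 6371·c ≈ 14385.69 km.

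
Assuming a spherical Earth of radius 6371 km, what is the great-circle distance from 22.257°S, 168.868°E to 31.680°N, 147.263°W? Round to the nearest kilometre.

7601 km

Δλ = -147.263 − 168.868 = -316.131°; wrapped into (−180°, 180°]: 43.869°.
Δφ = 31.680 − -22.257 = 53.937°.
a = sin²(Δφ/2) + cos φ₁ · cos φ₂ · sin²(Δλ/2) = 0.315561.
c = 2·atan2(√a, √(1−a)) = 1.19299 rad → d = 6371·c ≈ 7600.57 km.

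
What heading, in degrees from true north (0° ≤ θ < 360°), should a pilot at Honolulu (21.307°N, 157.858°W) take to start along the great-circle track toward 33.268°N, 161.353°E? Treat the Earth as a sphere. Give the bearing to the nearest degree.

Δλ = 161.353 − -157.858 = 319.211°; wrapped into (−180°, 180°]: -40.789°.
θ = atan2( sin Δλ · cos φ₂ , cos φ₁ · sin φ₂ − sin φ₁ · cos φ₂ · cos Δλ )
  = atan2(-0.54621, 0.28104) = -62.773° → normalised to [0°, 360°): 297.227°.

297°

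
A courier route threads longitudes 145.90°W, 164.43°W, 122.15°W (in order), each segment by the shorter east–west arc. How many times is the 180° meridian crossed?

Leg 1: -145.90° → -164.43°, shortest Δλ = -18.53° (west) — does not cross 180°.
Leg 2: -164.43° → -122.15°, shortest Δλ = 42.28° (east) — does not cross 180°.
Total crossings: 0.

0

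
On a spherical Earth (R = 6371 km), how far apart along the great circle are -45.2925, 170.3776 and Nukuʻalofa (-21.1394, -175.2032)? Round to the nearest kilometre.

2991 km

Δλ = -175.2032 − 170.3776 = -345.5808°; wrapped into (−180°, 180°]: 14.4192°.
Δφ = -21.1394 − -45.2925 = 24.1531°.
a = sin²(Δφ/2) + cos φ₁ · cos φ₂ · sin²(Δλ/2) = 0.054107.
c = 2·atan2(√a, √(1−a)) = 0.46952 rad → d = 6371·c ≈ 2991.30 km.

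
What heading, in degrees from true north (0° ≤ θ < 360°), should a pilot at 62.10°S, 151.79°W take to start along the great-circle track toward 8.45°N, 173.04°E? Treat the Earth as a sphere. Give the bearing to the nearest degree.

Δλ = 173.04 − -151.79 = 324.83°; wrapped into (−180°, 180°]: -35.17°.
θ = atan2( sin Δλ · cos φ₂ , cos φ₁ · sin φ₂ − sin φ₁ · cos φ₂ · cos Δλ )
  = atan2(-0.56975, 0.78335) = -36.029° → normalised to [0°, 360°): 323.971°.

324°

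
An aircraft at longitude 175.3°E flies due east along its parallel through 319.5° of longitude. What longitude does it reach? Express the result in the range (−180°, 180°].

Start at +175.3°; shift +319.5° → +494.8°.
+494.8° lies outside (−180°, 180°]; subtract 360° → +134.8°.

134.8°E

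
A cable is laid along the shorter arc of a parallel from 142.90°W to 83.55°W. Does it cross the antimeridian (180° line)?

Signed shortest Δλ = ((-83.55 − -142.90 + 180) mod 360) − 180 = 59.35°.
Going east by 59.35° from -142.90° reaches -83.55° without touching 180°.

No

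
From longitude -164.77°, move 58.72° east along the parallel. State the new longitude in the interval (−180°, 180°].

Start at -164.77°; shift +58.72° → -106.05°.
-106.05° already lies in (−180°, 180°].

-106.05°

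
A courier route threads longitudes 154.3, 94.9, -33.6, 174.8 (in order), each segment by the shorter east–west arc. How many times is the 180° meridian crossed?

1

Leg 1: +154.3° → +94.9°, shortest Δλ = -59.4° (west) — does not cross 180°.
Leg 2: +94.9° → -33.6°, shortest Δλ = -128.5° (west) — does not cross 180°.
Leg 3: -33.6° → +174.8°, shortest Δλ = -151.6° (west) — crosses 180°.
Total crossings: 1.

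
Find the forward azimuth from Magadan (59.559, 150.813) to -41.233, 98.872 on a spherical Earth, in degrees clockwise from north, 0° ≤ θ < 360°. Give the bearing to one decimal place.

Δλ = 98.872 − 150.813 = -51.941°.
θ = atan2( sin Δλ · cos φ₂ , cos φ₁ · sin φ₂ − sin φ₁ · cos φ₂ · cos Δλ )
  = atan2(-0.59213, -0.73365) = -141.093° → normalised to [0°, 360°): 218.907°.

218.9°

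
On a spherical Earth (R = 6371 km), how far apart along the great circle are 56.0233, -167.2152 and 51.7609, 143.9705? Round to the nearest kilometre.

Δλ = 143.9705 − -167.2152 = 311.1857°; wrapped into (−180°, 180°]: -48.8143°.
Δφ = 51.7609 − 56.0233 = -4.2624°.
a = sin²(Δφ/2) + cos φ₁ · cos φ₂ · sin²(Δλ/2) = 0.060445.
c = 2·atan2(√a, √(1−a)) = 0.49681 rad → d = 6371·c ≈ 3165.15 km.

3165 km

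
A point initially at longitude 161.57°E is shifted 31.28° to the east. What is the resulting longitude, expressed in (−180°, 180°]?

Start at +161.57°; shift +31.28° → +192.85°.
+192.85° lies outside (−180°, 180°]; subtract 360° → -167.15°.

167.15°W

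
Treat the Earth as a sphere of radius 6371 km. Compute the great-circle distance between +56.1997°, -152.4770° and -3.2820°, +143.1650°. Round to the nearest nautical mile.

4736 nmi

Δλ = 143.1650 − -152.4770 = 295.6420°; wrapped into (−180°, 180°]: -64.3580°.
Δφ = -3.2820 − 56.1997 = -59.4817°.
a = sin²(Δφ/2) + cos φ₁ · cos φ₂ · sin²(Δλ/2) = 0.403616.
c = 2·atan2(√a, √(1−a)) = 1.37681 rad → d = 6371·c ≈ 8771.68 km ≈ 4736.33 nmi.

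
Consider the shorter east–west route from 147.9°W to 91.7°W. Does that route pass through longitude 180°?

Signed shortest Δλ = ((-91.7 − -147.9 + 180) mod 360) − 180 = 56.2°.
Going east by 56.2° from -147.9° reaches -91.7° without touching 180°.

No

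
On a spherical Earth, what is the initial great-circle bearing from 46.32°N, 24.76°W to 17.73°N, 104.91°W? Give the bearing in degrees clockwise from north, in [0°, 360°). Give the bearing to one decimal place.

275.6°

Δλ = -104.91 − -24.76 = -80.15°.
θ = atan2( sin Δλ · cos φ₂ , cos φ₁ · sin φ₂ − sin φ₁ · cos φ₂ · cos Δλ )
  = atan2(-0.93846, 0.09248) = -84.372° → normalised to [0°, 360°): 275.628°.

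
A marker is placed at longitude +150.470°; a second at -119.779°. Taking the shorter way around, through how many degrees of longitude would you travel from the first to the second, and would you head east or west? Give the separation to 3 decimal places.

89.751° east

Raw difference: -119.779 − 150.470 = -270.249°.
Normalise into (−180°, 180°]: -270.249° + 360° = 89.751°.
Positive ⇒ the second point lies to the east; separation 89.751°.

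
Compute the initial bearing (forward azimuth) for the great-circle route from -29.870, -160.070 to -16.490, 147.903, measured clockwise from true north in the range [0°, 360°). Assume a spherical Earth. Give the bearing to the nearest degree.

Δλ = 147.903 − -160.070 = 307.973°; wrapped into (−180°, 180°]: -52.027°.
θ = atan2( sin Δλ · cos φ₂ , cos φ₁ · sin φ₂ − sin φ₁ · cos φ₂ · cos Δλ )
  = atan2(-0.75588, 0.04769) = -86.390° → normalised to [0°, 360°): 273.610°.

274°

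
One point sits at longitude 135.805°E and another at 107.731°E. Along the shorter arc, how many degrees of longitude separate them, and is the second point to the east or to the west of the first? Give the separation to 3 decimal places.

28.074° west

Raw difference: 107.731 − 135.805 = -28.074°.
Normalise into (−180°, 180°]: -28.074° stays -28.074°.
Negative ⇒ the second point lies to the west; separation 28.074°.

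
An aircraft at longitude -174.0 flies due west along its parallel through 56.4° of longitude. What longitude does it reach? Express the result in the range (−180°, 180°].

Start at -174.0°; shift −56.4° → -230.4°.
-230.4° lies outside (−180°, 180°]; add 360° → +129.6°.

+129.6°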